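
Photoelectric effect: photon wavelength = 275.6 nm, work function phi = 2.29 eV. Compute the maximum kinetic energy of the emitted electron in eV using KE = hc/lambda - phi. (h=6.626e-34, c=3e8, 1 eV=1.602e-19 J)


E_photon = hc / lambda
= (6.626e-34)(3e8) / (275.6e-9)
= 7.2126e-19 J
= 4.5023 eV
KE = E_photon - phi
= 4.5023 - 2.29
= 2.2123 eV

2.2123


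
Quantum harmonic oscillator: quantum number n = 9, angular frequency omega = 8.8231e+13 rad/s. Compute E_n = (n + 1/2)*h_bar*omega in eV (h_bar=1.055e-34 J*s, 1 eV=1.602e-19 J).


E = (n + 1/2) * h_bar * omega
= (9 + 0.5) * 1.055e-34 * 8.8231e+13
= 9.5 * 9.3084e-21
= 8.8430e-20 J
= 0.552 eV

0.552


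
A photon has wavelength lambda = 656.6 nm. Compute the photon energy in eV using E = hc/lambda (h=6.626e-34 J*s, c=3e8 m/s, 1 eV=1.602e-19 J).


E = hc / lambda
= (6.626e-34)(3e8) / (656.6e-9)
= 1.9878e-25 / 6.5660e-07
= 3.0274e-19 J
Converting to eV: 3.0274e-19 / 1.602e-19
= 1.8898 eV

1.8898


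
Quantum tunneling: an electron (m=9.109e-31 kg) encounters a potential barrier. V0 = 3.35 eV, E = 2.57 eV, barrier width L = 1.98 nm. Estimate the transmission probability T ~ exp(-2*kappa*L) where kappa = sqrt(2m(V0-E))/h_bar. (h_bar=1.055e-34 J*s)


V0 - E = 0.78 eV = 1.2496e-19 J
kappa = sqrt(2 * m * (V0-E)) / h_bar
= sqrt(2 * 9.109e-31 * 1.2496e-19) / 1.055e-34
= 4.5225e+09 /m
2*kappa*L = 2 * 4.5225e+09 * 1.98e-9
= 17.909
T = exp(-17.909) = 1.668072e-08

1.668072e-08


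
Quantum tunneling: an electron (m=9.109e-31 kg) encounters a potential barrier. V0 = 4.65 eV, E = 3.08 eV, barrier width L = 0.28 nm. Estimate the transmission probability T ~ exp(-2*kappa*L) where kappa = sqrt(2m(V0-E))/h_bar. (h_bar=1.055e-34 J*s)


V0 - E = 1.57 eV = 2.5151e-19 J
kappa = sqrt(2 * m * (V0-E)) / h_bar
= sqrt(2 * 9.109e-31 * 2.5151e-19) / 1.055e-34
= 6.4162e+09 /m
2*kappa*L = 2 * 6.4162e+09 * 0.28e-9
= 3.5931
T = exp(-3.5931) = 2.751343e-02

2.751343e-02


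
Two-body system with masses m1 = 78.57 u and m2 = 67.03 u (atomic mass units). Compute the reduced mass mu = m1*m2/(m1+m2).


mu = m1 * m2 / (m1 + m2)
= 78.57 * 67.03 / (78.57 + 67.03)
= 5266.5471 / 145.6
= 36.1713 u

36.1713


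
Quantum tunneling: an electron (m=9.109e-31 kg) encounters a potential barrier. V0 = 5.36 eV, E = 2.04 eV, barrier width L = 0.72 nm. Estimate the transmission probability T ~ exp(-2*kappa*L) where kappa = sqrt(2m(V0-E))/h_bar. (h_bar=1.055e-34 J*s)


V0 - E = 3.32 eV = 5.3186e-19 J
kappa = sqrt(2 * m * (V0-E)) / h_bar
= sqrt(2 * 9.109e-31 * 5.3186e-19) / 1.055e-34
= 9.3304e+09 /m
2*kappa*L = 2 * 9.3304e+09 * 0.72e-9
= 13.4357
T = exp(-13.4357) = 1.461990e-06

1.461990e-06


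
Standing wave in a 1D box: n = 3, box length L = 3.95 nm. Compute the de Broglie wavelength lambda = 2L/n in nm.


lambda = 2L / n
= 2 * 3.95 / 3
= 7.9 / 3
= 2.6333 nm

2.6333


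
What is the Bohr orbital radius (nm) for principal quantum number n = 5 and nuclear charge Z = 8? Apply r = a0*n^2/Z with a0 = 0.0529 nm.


r = a0 * n^2 / Z
= 0.0529 * 5^2 / 8
= 0.0529 * 25 / 8
= 0.1653 nm

0.1653


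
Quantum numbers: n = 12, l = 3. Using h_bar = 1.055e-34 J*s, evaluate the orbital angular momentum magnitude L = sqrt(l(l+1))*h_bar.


L = sqrt(l*(l+1)) * h_bar
= sqrt(3 * 4) * 1.055e-34
= sqrt(12) * 1.055e-34
= 3.4641 * 1.055e-34
= 3.6546e-34 J*s

3.6546e-34


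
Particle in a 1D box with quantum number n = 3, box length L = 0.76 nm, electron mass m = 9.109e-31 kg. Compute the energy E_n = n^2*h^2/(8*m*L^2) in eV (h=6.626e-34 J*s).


E = n^2 * h^2 / (8 * m * L^2)
= 3^2 * (6.626e-34)^2 / (8 * 9.109e-31 * (0.76e-9)^2)
= 9 * 4.3904e-67 / (8 * 9.109e-31 * 5.7760e-19)
= 9.3877e-19 J
= 5.86 eV

5.86


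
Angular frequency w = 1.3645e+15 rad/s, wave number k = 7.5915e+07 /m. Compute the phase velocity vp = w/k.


vp = w / k
= 1.3645e+15 / 7.5915e+07
= 1.7974e+07 m/s

1.7974e+07


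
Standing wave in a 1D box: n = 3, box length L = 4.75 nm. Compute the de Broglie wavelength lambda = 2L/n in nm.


lambda = 2L / n
= 2 * 4.75 / 3
= 9.5 / 3
= 3.1667 nm

3.1667


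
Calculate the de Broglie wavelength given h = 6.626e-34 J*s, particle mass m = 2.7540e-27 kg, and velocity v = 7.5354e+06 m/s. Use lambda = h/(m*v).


lambda = h / (m * v)
= 6.626e-34 / (2.7540e-27 * 7.5354e+06)
= 6.626e-34 / 2.0752e-20
= 3.1929e-14 m

3.1929e-14


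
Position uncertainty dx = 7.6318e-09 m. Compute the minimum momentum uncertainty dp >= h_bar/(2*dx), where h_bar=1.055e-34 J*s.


dp = h_bar / (2 * dx)
= 1.055e-34 / (2 * 7.6318e-09)
= 1.055e-34 / 1.5264e-08
= 6.9119e-27 kg*m/s

6.9119e-27


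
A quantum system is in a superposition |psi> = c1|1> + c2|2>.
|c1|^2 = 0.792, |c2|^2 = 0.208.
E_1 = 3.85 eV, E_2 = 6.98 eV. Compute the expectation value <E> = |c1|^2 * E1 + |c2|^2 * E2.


<E> = |c1|^2 * E1 + |c2|^2 * E2
= 0.792 * 3.85 + 0.208 * 6.98
= 3.0492 + 1.4518
= 4.501 eV

4.501


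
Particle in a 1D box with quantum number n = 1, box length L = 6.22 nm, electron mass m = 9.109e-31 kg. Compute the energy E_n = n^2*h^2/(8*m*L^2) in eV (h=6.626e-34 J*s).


E = n^2 * h^2 / (8 * m * L^2)
= 1^2 * (6.626e-34)^2 / (8 * 9.109e-31 * (6.22e-9)^2)
= 1 * 4.3904e-67 / (8 * 9.109e-31 * 3.8688e-17)
= 1.5573e-21 J
= 0.0097 eV

0.0097


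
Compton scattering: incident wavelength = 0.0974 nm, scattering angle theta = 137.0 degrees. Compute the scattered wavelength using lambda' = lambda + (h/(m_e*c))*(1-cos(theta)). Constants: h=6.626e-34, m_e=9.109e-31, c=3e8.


Compton wavelength: h/(m_e*c) = 2.4247e-12 m
d_lambda = 2.4247e-12 * (1 - cos(137.0 deg))
= 2.4247e-12 * 1.731354
= 4.1980e-12 m = 0.004198 nm
lambda' = 0.0974 + 0.004198
= 0.101598 nm

0.101598


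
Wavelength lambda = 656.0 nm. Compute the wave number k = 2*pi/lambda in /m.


k = 2 * pi / lambda
= 6.2832 / (656.0e-9)
= 6.2832 / 6.5600e-07
= 9.5780e+06 /m

9.5780e+06


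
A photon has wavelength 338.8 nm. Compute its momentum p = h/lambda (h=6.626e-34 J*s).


p = h / lambda
= 6.626e-34 / (338.8e-9)
= 6.626e-34 / 3.3880e-07
= 1.9557e-27 kg*m/s

1.9557e-27


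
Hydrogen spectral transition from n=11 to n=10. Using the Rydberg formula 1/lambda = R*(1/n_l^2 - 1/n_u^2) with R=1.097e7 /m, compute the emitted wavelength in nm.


1/lambda = R * (1/n_l^2 - 1/n_u^2)
= 1.097e7 * (1/10^2 - 1/11^2)
= 1.097e7 * (0.01 - 0.008264)
= 1.097e7 * 0.001736
= 1.9039e+04 /m
lambda = 1 / 1.9039e+04 = 52524.2002 nm

52524.2002


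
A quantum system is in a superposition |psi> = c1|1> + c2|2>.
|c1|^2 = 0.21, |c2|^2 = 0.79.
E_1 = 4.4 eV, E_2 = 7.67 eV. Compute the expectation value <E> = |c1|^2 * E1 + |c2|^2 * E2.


<E> = |c1|^2 * E1 + |c2|^2 * E2
= 0.21 * 4.4 + 0.79 * 7.67
= 0.924 + 6.0593
= 6.9833 eV

6.9833


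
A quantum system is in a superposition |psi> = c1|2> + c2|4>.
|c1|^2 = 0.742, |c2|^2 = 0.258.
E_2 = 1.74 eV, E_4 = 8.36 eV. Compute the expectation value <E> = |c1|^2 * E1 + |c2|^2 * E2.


<E> = |c1|^2 * E1 + |c2|^2 * E2
= 0.742 * 1.74 + 0.258 * 8.36
= 1.2911 + 2.1569
= 3.448 eV

3.448


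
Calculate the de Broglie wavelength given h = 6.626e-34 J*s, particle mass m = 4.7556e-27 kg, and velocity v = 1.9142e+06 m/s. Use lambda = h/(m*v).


lambda = h / (m * v)
= 6.626e-34 / (4.7556e-27 * 1.9142e+06)
= 6.626e-34 / 9.1032e-21
= 7.2788e-14 m

7.2788e-14


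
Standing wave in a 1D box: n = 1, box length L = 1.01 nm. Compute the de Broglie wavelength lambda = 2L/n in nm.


lambda = 2L / n
= 2 * 1.01 / 1
= 2.02 / 1
= 2.02 nm

2.02


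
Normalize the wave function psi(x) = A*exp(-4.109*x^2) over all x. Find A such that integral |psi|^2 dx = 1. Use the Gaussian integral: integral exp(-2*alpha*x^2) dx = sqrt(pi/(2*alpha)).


integral |psi|^2 dx = A^2 * sqrt(pi/(2*alpha)) = 1
A^2 = sqrt(2*alpha/pi)
= sqrt(2 * 4.109 / pi)
= 1.617365
A = sqrt(1.617365)
= 1.2718

1.2718


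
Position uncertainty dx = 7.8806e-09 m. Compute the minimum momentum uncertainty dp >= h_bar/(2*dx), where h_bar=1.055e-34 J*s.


dp = h_bar / (2 * dx)
= 1.055e-34 / (2 * 7.8806e-09)
= 1.055e-34 / 1.5761e-08
= 6.6937e-27 kg*m/s

6.6937e-27


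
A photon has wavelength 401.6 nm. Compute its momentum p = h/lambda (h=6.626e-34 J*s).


p = h / lambda
= 6.626e-34 / (401.6e-9)
= 6.626e-34 / 4.0160e-07
= 1.6499e-27 kg*m/s

1.6499e-27


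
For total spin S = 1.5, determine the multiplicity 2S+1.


Spin multiplicity = 2S + 1
= 2 * 1.5 + 1
= 3.0 + 1
= 4

4


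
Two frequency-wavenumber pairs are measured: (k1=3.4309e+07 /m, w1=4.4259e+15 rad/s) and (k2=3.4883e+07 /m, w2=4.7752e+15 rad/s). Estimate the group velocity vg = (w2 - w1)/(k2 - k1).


vg = (w2 - w1) / (k2 - k1)
= (4.7752e+15 - 4.4259e+15) / (3.4883e+07 - 3.4309e+07)
= 3.4930e+14 / 5.7400e+05
= 6.0854e+08 m/s

6.0854e+08


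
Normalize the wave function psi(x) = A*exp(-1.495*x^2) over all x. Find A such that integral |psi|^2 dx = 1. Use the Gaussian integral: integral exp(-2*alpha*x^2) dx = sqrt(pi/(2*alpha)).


integral |psi|^2 dx = A^2 * sqrt(pi/(2*alpha)) = 1
A^2 = sqrt(2*alpha/pi)
= sqrt(2 * 1.495 / pi)
= 0.975575
A = sqrt(0.975575)
= 0.9877

0.9877


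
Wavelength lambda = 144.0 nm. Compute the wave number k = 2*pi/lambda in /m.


k = 2 * pi / lambda
= 6.2832 / (144.0e-9)
= 6.2832 / 1.4400e-07
= 4.3633e+07 /m

4.3633e+07


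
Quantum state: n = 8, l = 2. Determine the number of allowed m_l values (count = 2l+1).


m_l ranges from -l to +l in integer steps
So m_l goes from -2 to +2
Count = 2l + 1 = 2*2 + 1
= 5

5


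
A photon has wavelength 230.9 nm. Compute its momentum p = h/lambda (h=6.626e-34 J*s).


p = h / lambda
= 6.626e-34 / (230.9e-9)
= 6.626e-34 / 2.3090e-07
= 2.8696e-27 kg*m/s

2.8696e-27


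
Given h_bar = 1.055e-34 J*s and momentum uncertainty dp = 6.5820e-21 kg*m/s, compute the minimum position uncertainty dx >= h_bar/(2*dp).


dx = h_bar / (2 * dp)
= 1.055e-34 / (2 * 6.5820e-21)
= 1.055e-34 / 1.3164e-20
= 8.0143e-15 m

8.0143e-15


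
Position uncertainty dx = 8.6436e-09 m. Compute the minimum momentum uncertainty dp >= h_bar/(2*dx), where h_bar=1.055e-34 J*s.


dp = h_bar / (2 * dx)
= 1.055e-34 / (2 * 8.6436e-09)
= 1.055e-34 / 1.7287e-08
= 6.1028e-27 kg*m/s

6.1028e-27


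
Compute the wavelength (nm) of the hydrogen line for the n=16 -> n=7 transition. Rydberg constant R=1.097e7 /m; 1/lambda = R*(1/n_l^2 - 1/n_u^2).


1/lambda = R * (1/n_l^2 - 1/n_u^2)
= 1.097e7 * (1/7^2 - 1/16^2)
= 1.097e7 * (0.020408 - 0.003906)
= 1.097e7 * 0.016502
= 1.8103e+05 /m
lambda = 1 / 1.8103e+05 = 5524.0687 nm

5524.0687


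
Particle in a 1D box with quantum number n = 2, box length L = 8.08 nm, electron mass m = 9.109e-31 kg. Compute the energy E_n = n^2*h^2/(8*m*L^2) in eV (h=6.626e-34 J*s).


E = n^2 * h^2 / (8 * m * L^2)
= 2^2 * (6.626e-34)^2 / (8 * 9.109e-31 * (8.08e-9)^2)
= 4 * 4.3904e-67 / (8 * 9.109e-31 * 6.5286e-17)
= 3.6913e-21 J
= 0.023 eV

0.023


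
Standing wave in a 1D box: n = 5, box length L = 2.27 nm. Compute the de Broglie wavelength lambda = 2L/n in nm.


lambda = 2L / n
= 2 * 2.27 / 5
= 4.54 / 5
= 0.908 nm

0.908


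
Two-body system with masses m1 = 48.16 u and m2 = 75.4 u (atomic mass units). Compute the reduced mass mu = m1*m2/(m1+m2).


mu = m1 * m2 / (m1 + m2)
= 48.16 * 75.4 / (48.16 + 75.4)
= 3631.264 / 123.56
= 29.3887 u

29.3887


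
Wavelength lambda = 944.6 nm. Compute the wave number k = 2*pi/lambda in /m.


k = 2 * pi / lambda
= 6.2832 / (944.6e-9)
= 6.2832 / 9.4460e-07
= 6.6517e+06 /m

6.6517e+06


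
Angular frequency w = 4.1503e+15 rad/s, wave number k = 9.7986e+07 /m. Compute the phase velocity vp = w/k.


vp = w / k
= 4.1503e+15 / 9.7986e+07
= 4.2356e+07 m/s

4.2356e+07


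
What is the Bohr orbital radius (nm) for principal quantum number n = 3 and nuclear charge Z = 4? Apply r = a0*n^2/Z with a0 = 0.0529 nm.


r = a0 * n^2 / Z
= 0.0529 * 3^2 / 4
= 0.0529 * 9 / 4
= 0.119 nm

0.119


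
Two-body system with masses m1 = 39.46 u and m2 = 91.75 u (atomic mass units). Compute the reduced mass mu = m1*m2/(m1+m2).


mu = m1 * m2 / (m1 + m2)
= 39.46 * 91.75 / (39.46 + 91.75)
= 3620.455 / 131.21
= 27.5928 u

27.5928


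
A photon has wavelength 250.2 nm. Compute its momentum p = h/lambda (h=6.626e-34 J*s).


p = h / lambda
= 6.626e-34 / (250.2e-9)
= 6.626e-34 / 2.5020e-07
= 2.6483e-27 kg*m/s

2.6483e-27


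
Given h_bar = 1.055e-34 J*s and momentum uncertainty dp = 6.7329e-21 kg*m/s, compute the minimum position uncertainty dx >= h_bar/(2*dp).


dx = h_bar / (2 * dp)
= 1.055e-34 / (2 * 6.7329e-21)
= 1.055e-34 / 1.3466e-20
= 7.8347e-15 m

7.8347e-15


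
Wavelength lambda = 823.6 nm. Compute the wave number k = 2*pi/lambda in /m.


k = 2 * pi / lambda
= 6.2832 / (823.6e-9)
= 6.2832 / 8.2360e-07
= 7.6289e+06 /m

7.6289e+06


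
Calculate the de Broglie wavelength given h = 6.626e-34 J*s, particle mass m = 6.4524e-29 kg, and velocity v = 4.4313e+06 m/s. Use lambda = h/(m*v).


lambda = h / (m * v)
= 6.626e-34 / (6.4524e-29 * 4.4313e+06)
= 6.626e-34 / 2.8593e-22
= 2.3174e-12 m

2.3174e-12


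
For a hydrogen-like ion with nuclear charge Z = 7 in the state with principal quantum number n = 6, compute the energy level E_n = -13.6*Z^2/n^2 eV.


E_n = -13.6 * Z^2 / n^2
= -13.6 * 7^2 / 6^2
= -13.6 * 49 / 36
= -18.5111 eV

-18.5111


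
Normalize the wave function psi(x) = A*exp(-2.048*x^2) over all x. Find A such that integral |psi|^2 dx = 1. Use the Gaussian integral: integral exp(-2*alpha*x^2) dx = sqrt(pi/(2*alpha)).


integral |psi|^2 dx = A^2 * sqrt(pi/(2*alpha)) = 1
A^2 = sqrt(2*alpha/pi)
= sqrt(2 * 2.048 / pi)
= 1.141839
A = sqrt(1.141839)
= 1.0686

1.0686


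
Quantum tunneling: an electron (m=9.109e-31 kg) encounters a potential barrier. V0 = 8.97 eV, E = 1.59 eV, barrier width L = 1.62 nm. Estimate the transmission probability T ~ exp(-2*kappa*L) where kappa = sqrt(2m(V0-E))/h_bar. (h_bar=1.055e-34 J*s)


V0 - E = 7.38 eV = 1.1823e-18 J
kappa = sqrt(2 * m * (V0-E)) / h_bar
= sqrt(2 * 9.109e-31 * 1.1823e-18) / 1.055e-34
= 1.3911e+10 /m
2*kappa*L = 2 * 1.3911e+10 * 1.62e-9
= 45.0715
T = exp(-45.0715) = 2.664904e-20

2.664904e-20


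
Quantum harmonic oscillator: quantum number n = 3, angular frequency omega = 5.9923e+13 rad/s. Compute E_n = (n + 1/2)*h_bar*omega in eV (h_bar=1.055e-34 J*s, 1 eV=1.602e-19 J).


E = (n + 1/2) * h_bar * omega
= (3 + 0.5) * 1.055e-34 * 5.9923e+13
= 3.5 * 6.3219e-21
= 2.2127e-20 J
= 0.1381 eV

0.1381


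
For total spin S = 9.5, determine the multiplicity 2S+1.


Spin multiplicity = 2S + 1
= 2 * 9.5 + 1
= 19.0 + 1
= 20

20


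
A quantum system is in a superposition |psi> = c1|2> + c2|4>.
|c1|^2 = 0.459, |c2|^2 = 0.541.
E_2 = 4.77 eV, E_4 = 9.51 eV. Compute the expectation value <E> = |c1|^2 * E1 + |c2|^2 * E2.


<E> = |c1|^2 * E1 + |c2|^2 * E2
= 0.459 * 4.77 + 0.541 * 9.51
= 2.1894 + 5.1449
= 7.3343 eV

7.3343


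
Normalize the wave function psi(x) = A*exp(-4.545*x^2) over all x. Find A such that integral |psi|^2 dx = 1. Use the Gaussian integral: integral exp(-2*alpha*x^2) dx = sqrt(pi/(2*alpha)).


integral |psi|^2 dx = A^2 * sqrt(pi/(2*alpha)) = 1
A^2 = sqrt(2*alpha/pi)
= sqrt(2 * 4.545 / pi)
= 1.701011
A = sqrt(1.701011)
= 1.3042

1.3042


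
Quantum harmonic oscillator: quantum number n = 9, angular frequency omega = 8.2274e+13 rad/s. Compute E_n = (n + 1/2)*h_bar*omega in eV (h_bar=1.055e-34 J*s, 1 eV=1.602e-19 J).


E = (n + 1/2) * h_bar * omega
= (9 + 0.5) * 1.055e-34 * 8.2274e+13
= 9.5 * 8.6799e-21
= 8.2459e-20 J
= 0.5147 eV

0.5147


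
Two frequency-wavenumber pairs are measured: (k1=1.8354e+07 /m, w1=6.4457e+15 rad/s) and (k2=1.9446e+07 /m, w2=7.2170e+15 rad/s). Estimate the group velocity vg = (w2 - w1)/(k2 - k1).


vg = (w2 - w1) / (k2 - k1)
= (7.2170e+15 - 6.4457e+15) / (1.9446e+07 - 1.8354e+07)
= 7.7130e+14 / 1.0920e+06
= 7.0632e+08 m/s

7.0632e+08


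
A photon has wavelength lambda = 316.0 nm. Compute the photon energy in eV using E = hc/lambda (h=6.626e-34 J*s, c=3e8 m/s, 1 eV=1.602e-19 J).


E = hc / lambda
= (6.626e-34)(3e8) / (316.0e-9)
= 1.9878e-25 / 3.1600e-07
= 6.2905e-19 J
Converting to eV: 6.2905e-19 / 1.602e-19
= 3.9267 eV

3.9267


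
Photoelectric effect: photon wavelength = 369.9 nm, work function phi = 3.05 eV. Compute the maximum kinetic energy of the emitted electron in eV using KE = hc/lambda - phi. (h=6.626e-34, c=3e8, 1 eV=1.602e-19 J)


E_photon = hc / lambda
= (6.626e-34)(3e8) / (369.9e-9)
= 5.3739e-19 J
= 3.3545 eV
KE = E_photon - phi
= 3.3545 - 3.05
= 0.3045 eV

0.3045


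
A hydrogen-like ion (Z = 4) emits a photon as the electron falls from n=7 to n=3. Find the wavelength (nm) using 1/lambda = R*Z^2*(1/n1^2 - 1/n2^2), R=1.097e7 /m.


1/lambda = R * Z^2 * (1/n1^2 - 1/n2^2)
= 1.097e7 * 4^2 * (1/3^2 - 1/7^2)
= 1.097e7 * 16 * (0.111111 - 0.020408)
= 1.5920e+07 /m
lambda = 1 / 1.5920e+07
= 62.8134 nm

62.8134


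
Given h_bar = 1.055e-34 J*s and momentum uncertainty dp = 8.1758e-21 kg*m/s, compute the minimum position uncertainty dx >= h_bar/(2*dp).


dx = h_bar / (2 * dp)
= 1.055e-34 / (2 * 8.1758e-21)
= 1.055e-34 / 1.6352e-20
= 6.4520e-15 m

6.4520e-15


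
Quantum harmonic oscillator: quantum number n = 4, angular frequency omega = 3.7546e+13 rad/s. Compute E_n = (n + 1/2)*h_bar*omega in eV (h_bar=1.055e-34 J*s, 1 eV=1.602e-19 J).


E = (n + 1/2) * h_bar * omega
= (4 + 0.5) * 1.055e-34 * 3.7546e+13
= 4.5 * 3.9611e-21
= 1.7825e-20 J
= 0.1113 eV

0.1113


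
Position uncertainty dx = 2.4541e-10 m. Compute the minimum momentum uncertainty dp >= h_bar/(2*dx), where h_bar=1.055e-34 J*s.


dp = h_bar / (2 * dx)
= 1.055e-34 / (2 * 2.4541e-10)
= 1.055e-34 / 4.9082e-10
= 2.1495e-25 kg*m/s

2.1495e-25


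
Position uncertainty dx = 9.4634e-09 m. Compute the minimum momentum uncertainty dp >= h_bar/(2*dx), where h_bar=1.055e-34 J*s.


dp = h_bar / (2 * dx)
= 1.055e-34 / (2 * 9.4634e-09)
= 1.055e-34 / 1.8927e-08
= 5.5741e-27 kg*m/s

5.5741e-27


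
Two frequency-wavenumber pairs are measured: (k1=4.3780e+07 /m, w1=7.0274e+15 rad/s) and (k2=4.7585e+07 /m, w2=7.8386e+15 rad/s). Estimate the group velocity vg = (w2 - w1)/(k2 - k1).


vg = (w2 - w1) / (k2 - k1)
= (7.8386e+15 - 7.0274e+15) / (4.7585e+07 - 4.3780e+07)
= 8.1120e+14 / 3.8050e+06
= 2.1319e+08 m/s

2.1319e+08


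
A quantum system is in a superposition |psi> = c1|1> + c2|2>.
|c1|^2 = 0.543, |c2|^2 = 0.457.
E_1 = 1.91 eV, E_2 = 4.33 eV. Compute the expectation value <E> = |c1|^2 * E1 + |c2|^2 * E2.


<E> = |c1|^2 * E1 + |c2|^2 * E2
= 0.543 * 1.91 + 0.457 * 4.33
= 1.0371 + 1.9788
= 3.0159 eV

3.0159


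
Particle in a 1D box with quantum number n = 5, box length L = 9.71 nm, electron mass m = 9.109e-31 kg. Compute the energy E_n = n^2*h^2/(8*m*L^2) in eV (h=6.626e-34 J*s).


E = n^2 * h^2 / (8 * m * L^2)
= 5^2 * (6.626e-34)^2 / (8 * 9.109e-31 * (9.71e-9)^2)
= 25 * 4.3904e-67 / (8 * 9.109e-31 * 9.4284e-17)
= 1.5975e-20 J
= 0.0997 eV

0.0997


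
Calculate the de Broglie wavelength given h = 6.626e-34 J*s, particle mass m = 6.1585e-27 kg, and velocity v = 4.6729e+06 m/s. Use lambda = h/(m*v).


lambda = h / (m * v)
= 6.626e-34 / (6.1585e-27 * 4.6729e+06)
= 6.626e-34 / 2.8778e-20
= 2.3024e-14 m

2.3024e-14


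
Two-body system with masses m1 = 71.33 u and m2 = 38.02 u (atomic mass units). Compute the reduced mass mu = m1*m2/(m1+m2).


mu = m1 * m2 / (m1 + m2)
= 71.33 * 38.02 / (71.33 + 38.02)
= 2711.9666 / 109.35
= 24.8008 u

24.8008


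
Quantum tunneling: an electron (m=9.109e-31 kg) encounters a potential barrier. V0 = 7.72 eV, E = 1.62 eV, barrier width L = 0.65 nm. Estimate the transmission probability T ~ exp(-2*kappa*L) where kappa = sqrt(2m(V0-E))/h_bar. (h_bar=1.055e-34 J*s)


V0 - E = 6.1 eV = 9.7722e-19 J
kappa = sqrt(2 * m * (V0-E)) / h_bar
= sqrt(2 * 9.109e-31 * 9.7722e-19) / 1.055e-34
= 1.2647e+10 /m
2*kappa*L = 2 * 1.2647e+10 * 0.65e-9
= 16.4413
T = exp(-16.4413) = 7.237914e-08

7.237914e-08


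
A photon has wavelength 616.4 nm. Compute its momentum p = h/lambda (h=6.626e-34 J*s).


p = h / lambda
= 6.626e-34 / (616.4e-9)
= 6.626e-34 / 6.1640e-07
= 1.0750e-27 kg*m/s

1.0750e-27


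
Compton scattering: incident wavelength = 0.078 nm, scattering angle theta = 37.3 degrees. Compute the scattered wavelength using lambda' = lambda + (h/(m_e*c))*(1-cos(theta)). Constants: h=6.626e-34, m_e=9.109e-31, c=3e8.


Compton wavelength: h/(m_e*c) = 2.4247e-12 m
d_lambda = 2.4247e-12 * (1 - cos(37.3 deg))
= 2.4247e-12 * 0.204527
= 4.9592e-13 m = 0.000496 nm
lambda' = 0.078 + 0.000496
= 0.078496 nm

0.078496


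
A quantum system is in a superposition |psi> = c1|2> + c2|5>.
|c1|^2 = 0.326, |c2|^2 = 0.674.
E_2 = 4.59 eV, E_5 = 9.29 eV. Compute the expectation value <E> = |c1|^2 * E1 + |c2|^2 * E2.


<E> = |c1|^2 * E1 + |c2|^2 * E2
= 0.326 * 4.59 + 0.674 * 9.29
= 1.4963 + 6.2615
= 7.7578 eV

7.7578


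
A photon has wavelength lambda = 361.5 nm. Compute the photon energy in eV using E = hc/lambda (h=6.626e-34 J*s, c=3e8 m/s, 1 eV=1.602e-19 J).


E = hc / lambda
= (6.626e-34)(3e8) / (361.5e-9)
= 1.9878e-25 / 3.6150e-07
= 5.4988e-19 J
Converting to eV: 5.4988e-19 / 1.602e-19
= 3.4324 eV

3.4324


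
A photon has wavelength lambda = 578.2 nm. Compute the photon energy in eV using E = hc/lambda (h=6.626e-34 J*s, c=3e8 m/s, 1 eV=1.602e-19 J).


E = hc / lambda
= (6.626e-34)(3e8) / (578.2e-9)
= 1.9878e-25 / 5.7820e-07
= 3.4379e-19 J
Converting to eV: 3.4379e-19 / 1.602e-19
= 2.146 eV

2.146


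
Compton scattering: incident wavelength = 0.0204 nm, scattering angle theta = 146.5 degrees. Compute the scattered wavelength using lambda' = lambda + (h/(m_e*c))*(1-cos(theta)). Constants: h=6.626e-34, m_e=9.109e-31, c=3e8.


Compton wavelength: h/(m_e*c) = 2.4247e-12 m
d_lambda = 2.4247e-12 * (1 - cos(146.5 deg))
= 2.4247e-12 * 1.833886
= 4.4466e-12 m = 0.004447 nm
lambda' = 0.0204 + 0.004447
= 0.024847 nm

0.024847


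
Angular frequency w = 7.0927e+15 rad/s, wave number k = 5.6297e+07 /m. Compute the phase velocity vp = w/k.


vp = w / k
= 7.0927e+15 / 5.6297e+07
= 1.2599e+08 m/s

1.2599e+08


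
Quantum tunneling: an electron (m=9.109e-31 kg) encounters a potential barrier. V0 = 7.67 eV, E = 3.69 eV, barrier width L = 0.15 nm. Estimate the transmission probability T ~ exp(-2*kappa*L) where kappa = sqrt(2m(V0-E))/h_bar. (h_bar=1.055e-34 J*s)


V0 - E = 3.98 eV = 6.3760e-19 J
kappa = sqrt(2 * m * (V0-E)) / h_bar
= sqrt(2 * 9.109e-31 * 6.3760e-19) / 1.055e-34
= 1.0216e+10 /m
2*kappa*L = 2 * 1.0216e+10 * 0.15e-9
= 3.0647
T = exp(-3.0647) = 4.666653e-02

4.666653e-02


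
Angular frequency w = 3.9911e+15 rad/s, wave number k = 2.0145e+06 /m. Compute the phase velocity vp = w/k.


vp = w / k
= 3.9911e+15 / 2.0145e+06
= 1.9812e+09 m/s

1.9812e+09


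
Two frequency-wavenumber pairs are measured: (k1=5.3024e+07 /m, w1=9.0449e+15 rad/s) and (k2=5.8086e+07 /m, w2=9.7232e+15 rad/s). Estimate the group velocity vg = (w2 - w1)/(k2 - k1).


vg = (w2 - w1) / (k2 - k1)
= (9.7232e+15 - 9.0449e+15) / (5.8086e+07 - 5.3024e+07)
= 6.7830e+14 / 5.0620e+06
= 1.3400e+08 m/s

1.3400e+08


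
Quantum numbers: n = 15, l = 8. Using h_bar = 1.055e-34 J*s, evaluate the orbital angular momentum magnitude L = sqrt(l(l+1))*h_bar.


L = sqrt(l*(l+1)) * h_bar
= sqrt(8 * 9) * 1.055e-34
= sqrt(72) * 1.055e-34
= 8.4853 * 1.055e-34
= 8.9520e-34 J*s

8.9520e-34


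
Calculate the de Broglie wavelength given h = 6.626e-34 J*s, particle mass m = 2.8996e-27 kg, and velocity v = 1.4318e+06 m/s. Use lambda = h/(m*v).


lambda = h / (m * v)
= 6.626e-34 / (2.8996e-27 * 1.4318e+06)
= 6.626e-34 / 4.1516e-21
= 1.5960e-13 m

1.5960e-13


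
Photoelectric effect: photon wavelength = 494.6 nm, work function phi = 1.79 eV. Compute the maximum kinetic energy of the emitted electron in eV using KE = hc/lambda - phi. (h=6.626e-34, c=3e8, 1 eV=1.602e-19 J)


E_photon = hc / lambda
= (6.626e-34)(3e8) / (494.6e-9)
= 4.0190e-19 J
= 2.5087 eV
KE = E_photon - phi
= 2.5087 - 1.79
= 0.7187 eV

0.7187


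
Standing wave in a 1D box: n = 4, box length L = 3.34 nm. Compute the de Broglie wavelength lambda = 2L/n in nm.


lambda = 2L / n
= 2 * 3.34 / 4
= 6.68 / 4
= 1.67 nm

1.67


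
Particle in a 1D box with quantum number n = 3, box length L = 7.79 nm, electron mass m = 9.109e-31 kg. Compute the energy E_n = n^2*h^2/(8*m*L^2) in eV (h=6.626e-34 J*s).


E = n^2 * h^2 / (8 * m * L^2)
= 3^2 * (6.626e-34)^2 / (8 * 9.109e-31 * (7.79e-9)^2)
= 9 * 4.3904e-67 / (8 * 9.109e-31 * 6.0684e-17)
= 8.9353e-21 J
= 0.0558 eV

0.0558


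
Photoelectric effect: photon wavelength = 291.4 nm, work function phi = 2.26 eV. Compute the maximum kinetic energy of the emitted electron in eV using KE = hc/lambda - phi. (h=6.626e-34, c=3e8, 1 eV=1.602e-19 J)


E_photon = hc / lambda
= (6.626e-34)(3e8) / (291.4e-9)
= 6.8216e-19 J
= 4.2581 eV
KE = E_photon - phi
= 4.2581 - 2.26
= 1.9981 eV

1.9981


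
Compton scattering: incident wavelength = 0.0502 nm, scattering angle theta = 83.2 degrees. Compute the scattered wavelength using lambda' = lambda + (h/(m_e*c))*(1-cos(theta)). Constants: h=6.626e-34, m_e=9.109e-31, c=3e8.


Compton wavelength: h/(m_e*c) = 2.4247e-12 m
d_lambda = 2.4247e-12 * (1 - cos(83.2 deg))
= 2.4247e-12 * 0.881596
= 2.1376e-12 m = 0.002138 nm
lambda' = 0.0502 + 0.002138
= 0.052338 nm

0.052338


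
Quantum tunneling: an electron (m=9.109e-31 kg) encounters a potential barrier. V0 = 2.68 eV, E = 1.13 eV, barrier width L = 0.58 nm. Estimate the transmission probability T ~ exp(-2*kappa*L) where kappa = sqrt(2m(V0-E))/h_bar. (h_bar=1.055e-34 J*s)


V0 - E = 1.55 eV = 2.4831e-19 J
kappa = sqrt(2 * m * (V0-E)) / h_bar
= sqrt(2 * 9.109e-31 * 2.4831e-19) / 1.055e-34
= 6.3752e+09 /m
2*kappa*L = 2 * 6.3752e+09 * 0.58e-9
= 7.3953
T = exp(-7.3953) = 6.141618e-04

6.141618e-04


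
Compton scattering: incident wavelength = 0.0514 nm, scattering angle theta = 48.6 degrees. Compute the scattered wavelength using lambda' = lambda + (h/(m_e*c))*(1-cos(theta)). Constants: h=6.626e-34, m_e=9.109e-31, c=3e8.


Compton wavelength: h/(m_e*c) = 2.4247e-12 m
d_lambda = 2.4247e-12 * (1 - cos(48.6 deg))
= 2.4247e-12 * 0.338688
= 8.2122e-13 m = 0.000821 nm
lambda' = 0.0514 + 0.000821
= 0.052221 nm

0.052221


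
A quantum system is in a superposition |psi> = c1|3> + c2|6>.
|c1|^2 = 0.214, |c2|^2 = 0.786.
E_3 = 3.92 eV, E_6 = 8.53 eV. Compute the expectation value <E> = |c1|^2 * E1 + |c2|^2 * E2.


<E> = |c1|^2 * E1 + |c2|^2 * E2
= 0.214 * 3.92 + 0.786 * 8.53
= 0.8389 + 6.7046
= 7.5435 eV

7.5435


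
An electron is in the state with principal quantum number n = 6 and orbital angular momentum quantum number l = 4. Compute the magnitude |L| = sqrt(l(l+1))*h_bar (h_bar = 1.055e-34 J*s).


L = sqrt(l*(l+1)) * h_bar
= sqrt(4 * 5) * 1.055e-34
= sqrt(20) * 1.055e-34
= 4.4721 * 1.055e-34
= 4.7181e-34 J*s

4.7181e-34


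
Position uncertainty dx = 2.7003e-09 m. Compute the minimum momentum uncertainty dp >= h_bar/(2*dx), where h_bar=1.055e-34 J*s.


dp = h_bar / (2 * dx)
= 1.055e-34 / (2 * 2.7003e-09)
= 1.055e-34 / 5.4006e-09
= 1.9535e-26 kg*m/s

1.9535e-26


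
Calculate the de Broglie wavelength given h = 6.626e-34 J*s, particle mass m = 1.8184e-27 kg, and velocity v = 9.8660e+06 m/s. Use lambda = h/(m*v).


lambda = h / (m * v)
= 6.626e-34 / (1.8184e-27 * 9.8660e+06)
= 6.626e-34 / 1.7940e-20
= 3.6934e-14 m

3.6934e-14


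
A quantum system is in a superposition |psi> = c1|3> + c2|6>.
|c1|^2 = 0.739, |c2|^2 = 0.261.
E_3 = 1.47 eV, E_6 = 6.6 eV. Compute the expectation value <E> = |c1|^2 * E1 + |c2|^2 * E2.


<E> = |c1|^2 * E1 + |c2|^2 * E2
= 0.739 * 1.47 + 0.261 * 6.6
= 1.0863 + 1.7226
= 2.8089 eV

2.8089


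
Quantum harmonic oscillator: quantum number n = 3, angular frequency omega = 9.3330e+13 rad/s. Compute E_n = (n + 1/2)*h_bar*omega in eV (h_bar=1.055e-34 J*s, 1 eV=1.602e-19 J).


E = (n + 1/2) * h_bar * omega
= (3 + 0.5) * 1.055e-34 * 9.3330e+13
= 3.5 * 9.8463e-21
= 3.4462e-20 J
= 0.2151 eV

0.2151


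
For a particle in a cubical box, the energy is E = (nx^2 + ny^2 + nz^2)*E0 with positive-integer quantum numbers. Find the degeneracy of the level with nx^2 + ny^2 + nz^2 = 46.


Enumerate all (nx, ny, nz) with nx^2 + ny^2 + nz^2 = 46:
(1,3,6)
(1,6,3)
(3,1,6)
(3,6,1)
(6,1,3)
(6,3,1)
Total degeneracy = 6

6


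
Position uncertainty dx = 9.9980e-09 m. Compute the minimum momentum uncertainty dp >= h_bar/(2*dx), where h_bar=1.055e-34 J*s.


dp = h_bar / (2 * dx)
= 1.055e-34 / (2 * 9.9980e-09)
= 1.055e-34 / 1.9996e-08
= 5.2761e-27 kg*m/s

5.2761e-27


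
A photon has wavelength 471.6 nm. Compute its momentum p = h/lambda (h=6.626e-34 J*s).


p = h / lambda
= 6.626e-34 / (471.6e-9)
= 6.626e-34 / 4.7160e-07
= 1.4050e-27 kg*m/s

1.4050e-27


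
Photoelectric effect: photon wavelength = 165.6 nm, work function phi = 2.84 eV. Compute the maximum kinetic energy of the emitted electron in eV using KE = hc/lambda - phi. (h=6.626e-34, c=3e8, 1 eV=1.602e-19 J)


E_photon = hc / lambda
= (6.626e-34)(3e8) / (165.6e-9)
= 1.2004e-18 J
= 7.4929 eV
KE = E_photon - phi
= 7.4929 - 2.84
= 4.6529 eV

4.6529


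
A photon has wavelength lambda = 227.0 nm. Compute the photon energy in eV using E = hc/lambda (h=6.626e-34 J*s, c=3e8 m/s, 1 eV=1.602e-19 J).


E = hc / lambda
= (6.626e-34)(3e8) / (227.0e-9)
= 1.9878e-25 / 2.2700e-07
= 8.7568e-19 J
Converting to eV: 8.7568e-19 / 1.602e-19
= 5.4662 eV

5.4662


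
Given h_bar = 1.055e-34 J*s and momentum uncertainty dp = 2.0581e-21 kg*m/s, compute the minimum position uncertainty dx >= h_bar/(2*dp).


dx = h_bar / (2 * dp)
= 1.055e-34 / (2 * 2.0581e-21)
= 1.055e-34 / 4.1162e-21
= 2.5630e-14 m

2.5630e-14


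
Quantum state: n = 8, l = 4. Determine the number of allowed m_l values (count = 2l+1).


m_l ranges from -l to +l in integer steps
So m_l goes from -4 to +4
Count = 2l + 1 = 2*4 + 1
= 9

9


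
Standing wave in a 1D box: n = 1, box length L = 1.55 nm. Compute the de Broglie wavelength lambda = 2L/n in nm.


lambda = 2L / n
= 2 * 1.55 / 1
= 3.1 / 1
= 3.1 nm

3.1


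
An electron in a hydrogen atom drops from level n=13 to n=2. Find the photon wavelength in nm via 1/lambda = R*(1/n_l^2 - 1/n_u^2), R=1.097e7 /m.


1/lambda = R * (1/n_l^2 - 1/n_u^2)
= 1.097e7 * (1/2^2 - 1/13^2)
= 1.097e7 * (0.25 - 0.005917)
= 1.097e7 * 0.244083
= 2.6776e+06 /m
lambda = 1 / 2.6776e+06 = 373.4703 nm

373.4703


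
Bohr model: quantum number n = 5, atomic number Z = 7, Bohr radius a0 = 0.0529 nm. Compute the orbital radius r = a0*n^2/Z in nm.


r = a0 * n^2 / Z
= 0.0529 * 5^2 / 7
= 0.0529 * 25 / 7
= 0.1889 nm

0.1889


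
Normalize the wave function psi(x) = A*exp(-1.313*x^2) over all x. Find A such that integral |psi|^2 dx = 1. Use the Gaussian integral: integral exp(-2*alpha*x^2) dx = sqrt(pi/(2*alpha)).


integral |psi|^2 dx = A^2 * sqrt(pi/(2*alpha)) = 1
A^2 = sqrt(2*alpha/pi)
= sqrt(2 * 1.313 / pi)
= 0.914266
A = sqrt(0.914266)
= 0.9562

0.9562


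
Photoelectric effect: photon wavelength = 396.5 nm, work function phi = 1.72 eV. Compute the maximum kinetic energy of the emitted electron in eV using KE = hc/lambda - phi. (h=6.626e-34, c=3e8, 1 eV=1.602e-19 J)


E_photon = hc / lambda
= (6.626e-34)(3e8) / (396.5e-9)
= 5.0134e-19 J
= 3.1294 eV
KE = E_photon - phi
= 3.1294 - 1.72
= 1.4094 eV

1.4094


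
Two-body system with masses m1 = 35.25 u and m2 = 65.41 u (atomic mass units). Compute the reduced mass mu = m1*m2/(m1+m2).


mu = m1 * m2 / (m1 + m2)
= 35.25 * 65.41 / (35.25 + 65.41)
= 2305.7025 / 100.66
= 22.9058 u

22.9058


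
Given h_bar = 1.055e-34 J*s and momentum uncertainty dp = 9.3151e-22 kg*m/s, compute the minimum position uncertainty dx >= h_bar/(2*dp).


dx = h_bar / (2 * dp)
= 1.055e-34 / (2 * 9.3151e-22)
= 1.055e-34 / 1.8630e-21
= 5.6628e-14 m

5.6628e-14


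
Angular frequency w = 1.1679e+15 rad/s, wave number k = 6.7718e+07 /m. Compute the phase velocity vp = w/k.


vp = w / k
= 1.1679e+15 / 6.7718e+07
= 1.7247e+07 m/s

1.7247e+07


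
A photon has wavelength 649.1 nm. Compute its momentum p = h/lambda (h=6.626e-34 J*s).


p = h / lambda
= 6.626e-34 / (649.1e-9)
= 6.626e-34 / 6.4910e-07
= 1.0208e-27 kg*m/s

1.0208e-27


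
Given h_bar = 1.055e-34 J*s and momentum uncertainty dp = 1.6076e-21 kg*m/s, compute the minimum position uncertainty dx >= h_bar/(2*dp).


dx = h_bar / (2 * dp)
= 1.055e-34 / (2 * 1.6076e-21)
= 1.055e-34 / 3.2152e-21
= 3.2813e-14 m

3.2813e-14


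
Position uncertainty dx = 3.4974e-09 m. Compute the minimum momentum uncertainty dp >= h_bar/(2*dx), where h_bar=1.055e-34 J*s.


dp = h_bar / (2 * dx)
= 1.055e-34 / (2 * 3.4974e-09)
= 1.055e-34 / 6.9948e-09
= 1.5083e-26 kg*m/s

1.5083e-26


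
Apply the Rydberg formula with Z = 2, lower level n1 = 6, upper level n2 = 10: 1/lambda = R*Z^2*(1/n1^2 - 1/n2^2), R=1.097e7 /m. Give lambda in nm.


1/lambda = R * Z^2 * (1/n1^2 - 1/n2^2)
= 1.097e7 * 2^2 * (1/6^2 - 1/10^2)
= 1.097e7 * 4 * (0.027778 - 0.01)
= 7.8009e+05 /m
lambda = 1 / 7.8009e+05
= 1281.9052 nm

1281.9052


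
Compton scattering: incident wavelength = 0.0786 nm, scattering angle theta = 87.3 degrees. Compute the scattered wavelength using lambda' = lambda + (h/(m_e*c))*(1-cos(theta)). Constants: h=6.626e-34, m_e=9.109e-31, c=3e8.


Compton wavelength: h/(m_e*c) = 2.4247e-12 m
d_lambda = 2.4247e-12 * (1 - cos(87.3 deg))
= 2.4247e-12 * 0.952894
= 2.3105e-12 m = 0.00231 nm
lambda' = 0.0786 + 0.00231
= 0.08091 nm

0.08091


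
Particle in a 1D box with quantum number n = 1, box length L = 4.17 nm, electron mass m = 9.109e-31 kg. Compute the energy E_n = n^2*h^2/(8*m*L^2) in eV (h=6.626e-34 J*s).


E = n^2 * h^2 / (8 * m * L^2)
= 1^2 * (6.626e-34)^2 / (8 * 9.109e-31 * (4.17e-9)^2)
= 1 * 4.3904e-67 / (8 * 9.109e-31 * 1.7389e-17)
= 3.4647e-21 J
= 0.0216 eV

0.0216


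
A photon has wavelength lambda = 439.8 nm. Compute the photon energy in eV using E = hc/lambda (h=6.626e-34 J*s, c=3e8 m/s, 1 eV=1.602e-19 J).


E = hc / lambda
= (6.626e-34)(3e8) / (439.8e-9)
= 1.9878e-25 / 4.3980e-07
= 4.5198e-19 J
Converting to eV: 4.5198e-19 / 1.602e-19
= 2.8213 eV

2.8213


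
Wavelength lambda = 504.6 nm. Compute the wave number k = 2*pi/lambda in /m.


k = 2 * pi / lambda
= 6.2832 / (504.6e-9)
= 6.2832 / 5.0460e-07
= 1.2452e+07 /m

1.2452e+07


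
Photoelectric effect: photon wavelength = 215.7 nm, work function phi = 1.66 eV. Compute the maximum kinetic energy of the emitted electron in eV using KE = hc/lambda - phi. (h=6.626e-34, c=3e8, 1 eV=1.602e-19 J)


E_photon = hc / lambda
= (6.626e-34)(3e8) / (215.7e-9)
= 9.2156e-19 J
= 5.7525 eV
KE = E_photon - phi
= 5.7525 - 1.66
= 4.0925 eV

4.0925


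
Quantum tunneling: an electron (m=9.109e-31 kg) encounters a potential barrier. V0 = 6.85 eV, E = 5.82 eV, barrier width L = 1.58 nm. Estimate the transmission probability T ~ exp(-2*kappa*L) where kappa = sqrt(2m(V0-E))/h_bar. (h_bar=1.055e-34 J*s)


V0 - E = 1.03 eV = 1.6501e-19 J
kappa = sqrt(2 * m * (V0-E)) / h_bar
= sqrt(2 * 9.109e-31 * 1.6501e-19) / 1.055e-34
= 5.1969e+09 /m
2*kappa*L = 2 * 5.1969e+09 * 1.58e-9
= 16.4223
T = exp(-16.4223) = 7.376862e-08

7.376862e-08


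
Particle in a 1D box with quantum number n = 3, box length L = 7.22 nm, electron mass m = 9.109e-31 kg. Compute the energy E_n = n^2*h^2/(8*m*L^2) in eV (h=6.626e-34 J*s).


E = n^2 * h^2 / (8 * m * L^2)
= 3^2 * (6.626e-34)^2 / (8 * 9.109e-31 * (7.22e-9)^2)
= 9 * 4.3904e-67 / (8 * 9.109e-31 * 5.2128e-17)
= 1.0402e-20 J
= 0.0649 eV

0.0649


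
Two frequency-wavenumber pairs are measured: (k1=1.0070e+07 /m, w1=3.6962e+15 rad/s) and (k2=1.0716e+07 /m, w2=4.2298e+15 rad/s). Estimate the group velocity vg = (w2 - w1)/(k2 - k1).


vg = (w2 - w1) / (k2 - k1)
= (4.2298e+15 - 3.6962e+15) / (1.0716e+07 - 1.0070e+07)
= 5.3360e+14 / 6.4600e+05
= 8.2601e+08 m/s

8.2601e+08


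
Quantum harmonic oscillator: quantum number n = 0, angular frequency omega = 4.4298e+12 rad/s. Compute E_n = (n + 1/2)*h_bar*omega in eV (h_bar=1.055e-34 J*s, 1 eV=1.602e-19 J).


E = (n + 1/2) * h_bar * omega
= (0 + 0.5) * 1.055e-34 * 4.4298e+12
= 0.5 * 4.6734e-22
= 2.3367e-22 J
= 0.0015 eV

0.0015


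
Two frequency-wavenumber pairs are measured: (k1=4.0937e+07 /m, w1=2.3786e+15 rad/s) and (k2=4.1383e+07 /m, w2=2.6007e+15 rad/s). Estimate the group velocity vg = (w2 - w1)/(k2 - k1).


vg = (w2 - w1) / (k2 - k1)
= (2.6007e+15 - 2.3786e+15) / (4.1383e+07 - 4.0937e+07)
= 2.2210e+14 / 4.4600e+05
= 4.9798e+08 m/s

4.9798e+08


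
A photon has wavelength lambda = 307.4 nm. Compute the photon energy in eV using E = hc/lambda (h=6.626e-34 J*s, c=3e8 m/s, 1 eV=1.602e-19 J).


E = hc / lambda
= (6.626e-34)(3e8) / (307.4e-9)
= 1.9878e-25 / 3.0740e-07
= 6.4665e-19 J
Converting to eV: 6.4665e-19 / 1.602e-19
= 4.0365 eV

4.0365


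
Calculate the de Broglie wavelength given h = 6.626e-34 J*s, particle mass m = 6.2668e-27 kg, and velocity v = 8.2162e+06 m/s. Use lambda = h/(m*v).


lambda = h / (m * v)
= 6.626e-34 / (6.2668e-27 * 8.2162e+06)
= 6.626e-34 / 5.1489e-20
= 1.2869e-14 m

1.2869e-14


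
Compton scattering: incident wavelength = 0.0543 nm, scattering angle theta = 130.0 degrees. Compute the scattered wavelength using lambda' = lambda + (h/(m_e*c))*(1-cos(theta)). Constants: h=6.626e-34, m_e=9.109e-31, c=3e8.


Compton wavelength: h/(m_e*c) = 2.4247e-12 m
d_lambda = 2.4247e-12 * (1 - cos(130.0 deg))
= 2.4247e-12 * 1.642788
= 3.9833e-12 m = 0.003983 nm
lambda' = 0.0543 + 0.003983
= 0.058283 nm

0.058283


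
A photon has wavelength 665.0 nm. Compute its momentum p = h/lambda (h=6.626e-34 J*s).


p = h / lambda
= 6.626e-34 / (665.0e-9)
= 6.626e-34 / 6.6500e-07
= 9.9639e-28 kg*m/s

9.9639e-28


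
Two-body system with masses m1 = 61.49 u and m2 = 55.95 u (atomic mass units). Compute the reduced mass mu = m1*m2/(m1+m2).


mu = m1 * m2 / (m1 + m2)
= 61.49 * 55.95 / (61.49 + 55.95)
= 3440.3655 / 117.44
= 29.2947 u

29.2947


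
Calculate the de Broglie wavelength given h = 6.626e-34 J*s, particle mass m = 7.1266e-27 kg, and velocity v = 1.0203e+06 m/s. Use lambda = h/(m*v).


lambda = h / (m * v)
= 6.626e-34 / (7.1266e-27 * 1.0203e+06)
= 6.626e-34 / 7.2713e-21
= 9.1126e-14 m

9.1126e-14


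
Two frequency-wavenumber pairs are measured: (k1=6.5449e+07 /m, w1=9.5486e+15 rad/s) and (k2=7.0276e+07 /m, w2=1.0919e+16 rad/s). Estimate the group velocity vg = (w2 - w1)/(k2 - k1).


vg = (w2 - w1) / (k2 - k1)
= (1.0919e+16 - 9.5486e+15) / (7.0276e+07 - 6.5449e+07)
= 1.3704e+15 / 4.8270e+06
= 2.8390e+08 m/s

2.8390e+08


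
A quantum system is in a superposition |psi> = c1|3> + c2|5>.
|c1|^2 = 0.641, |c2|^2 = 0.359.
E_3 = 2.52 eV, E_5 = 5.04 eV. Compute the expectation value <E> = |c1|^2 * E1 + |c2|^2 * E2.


<E> = |c1|^2 * E1 + |c2|^2 * E2
= 0.641 * 2.52 + 0.359 * 5.04
= 1.6153 + 1.8094
= 3.4247 eV

3.4247


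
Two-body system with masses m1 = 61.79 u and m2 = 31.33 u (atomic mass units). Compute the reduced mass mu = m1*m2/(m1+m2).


mu = m1 * m2 / (m1 + m2)
= 61.79 * 31.33 / (61.79 + 31.33)
= 1935.8807 / 93.12
= 20.7891 u

20.7891


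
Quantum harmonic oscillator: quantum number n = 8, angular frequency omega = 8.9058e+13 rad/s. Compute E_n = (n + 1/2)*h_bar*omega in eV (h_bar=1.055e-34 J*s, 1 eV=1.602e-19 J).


E = (n + 1/2) * h_bar * omega
= (8 + 0.5) * 1.055e-34 * 8.9058e+13
= 8.5 * 9.3956e-21
= 7.9863e-20 J
= 0.4985 eV

0.4985


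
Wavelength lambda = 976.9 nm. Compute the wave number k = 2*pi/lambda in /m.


k = 2 * pi / lambda
= 6.2832 / (976.9e-9)
= 6.2832 / 9.7690e-07
= 6.4318e+06 /m

6.4318e+06


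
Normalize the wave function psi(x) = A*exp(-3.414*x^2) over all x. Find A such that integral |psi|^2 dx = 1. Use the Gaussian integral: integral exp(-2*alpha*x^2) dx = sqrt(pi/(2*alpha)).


integral |psi|^2 dx = A^2 * sqrt(pi/(2*alpha)) = 1
A^2 = sqrt(2*alpha/pi)
= sqrt(2 * 3.414 / pi)
= 1.474252
A = sqrt(1.474252)
= 1.2142

1.2142


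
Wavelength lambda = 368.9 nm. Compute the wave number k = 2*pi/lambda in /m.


k = 2 * pi / lambda
= 6.2832 / (368.9e-9)
= 6.2832 / 3.6890e-07
= 1.7032e+07 /m

1.7032e+07
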